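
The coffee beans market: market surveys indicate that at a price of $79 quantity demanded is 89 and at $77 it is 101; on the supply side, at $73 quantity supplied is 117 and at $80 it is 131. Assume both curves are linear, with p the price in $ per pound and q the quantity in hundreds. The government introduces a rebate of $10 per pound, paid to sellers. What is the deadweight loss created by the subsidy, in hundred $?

Demand slope: (101 − 89)/(77 − 79) = -6, so qd = 563 − 6p.
Supply slope: (131 − 117)/(80 − 73) = 2, so qs = 2p − 29.
Without the subsidy, 563 − 6p = 2p − 29 gives 8p = 592, so p* = $74 and q* = 119.
With a per-unit subsidy paid to sellers, each receives p + 10 per unit sold, so supply becomes qs = 2(p + 10) − 29.
Solving gives q = 134 with buyers paying $71.5 and sellers receiving $81.5 (the $10 wedge).
Quantity rises by |ΔQ| = |119 − 134| = 15.
DWL = ½ · t · |ΔQ| = ½ · 10 · 15 = $75.

Deadweight loss = $75 hundred.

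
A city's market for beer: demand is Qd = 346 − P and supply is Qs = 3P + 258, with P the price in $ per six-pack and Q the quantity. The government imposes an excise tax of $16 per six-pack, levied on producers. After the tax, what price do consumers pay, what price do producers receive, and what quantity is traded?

Before the tax: set 346 − P = 3P + 258 → P* = $22, Q* = 324.
With the tax collected from producers, supply shifts: Qs = 3(P − 16) + 258.
New equilibrium: consumers pay $34, producers receive $18, Q = 312. (Wedge: Pb − Ps = 16.)

Consumers pay $34; producers receive $18; quantity = 312.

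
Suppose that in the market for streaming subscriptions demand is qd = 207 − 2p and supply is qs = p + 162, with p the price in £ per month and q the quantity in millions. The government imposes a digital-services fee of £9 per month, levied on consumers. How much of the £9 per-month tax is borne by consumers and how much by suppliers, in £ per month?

Before the tax: set 207 − 2p = p + 162 → p* = £15, q* = 177.
With the tax collected from consumers, demand (in seller-price terms) shifts: qd = 207 − 2(p + 9).
New equilibrium: consumers pay £18, suppliers receive £9, q = 171. (Wedge: pb − ps = 9.)
Burden on consumers: £3; on suppliers: £6. (They sum to £9.)

Consumers bear £3 per month; suppliers bear £6 per month.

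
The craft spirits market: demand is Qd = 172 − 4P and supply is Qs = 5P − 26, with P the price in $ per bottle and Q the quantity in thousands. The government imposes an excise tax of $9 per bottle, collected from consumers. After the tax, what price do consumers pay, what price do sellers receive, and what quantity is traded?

Consumers pay $27; sellers receive $18; quantity = 64.

Before the tax: set 172 − 4P = 5P − 26 → P* = $22, Q* = 84.
With the tax collected from consumers, demand (in seller-price terms) shifts: Qd = 172 − 4(P + 9).
New equilibrium: consumers pay $27, sellers receive $18, Q = 64. (Wedge: Pb − Ps = 9.)
The less price-elastic side of the market bears the larger share of a per-unit tax.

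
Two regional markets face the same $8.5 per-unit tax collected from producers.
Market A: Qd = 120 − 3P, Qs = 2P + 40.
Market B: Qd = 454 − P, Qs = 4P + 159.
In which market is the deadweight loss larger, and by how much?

Market A: pre-tax P* = $16, Q* = 72; post-tax Q = 61.8; deadweight loss = $43.35.
Market B: pre-tax P* = $59, Q* = 395; post-tax Q = 388.2; deadweight loss = $28.9.
Difference: $43.35 vs $28.9 → market A is larger by $14.45.

Market A, by $14.45.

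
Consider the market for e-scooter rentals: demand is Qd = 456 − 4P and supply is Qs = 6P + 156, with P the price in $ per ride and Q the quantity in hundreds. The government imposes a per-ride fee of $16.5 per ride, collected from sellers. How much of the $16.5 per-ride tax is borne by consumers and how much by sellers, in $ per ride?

Consumers bear $9.9 per ride; sellers bear $6.6 per ride.

Before the tax: set 456 − 4P = 6P + 156 → P* = $30, Q* = 336.
With the tax collected from sellers, supply shifts: Qs = 6(P − 16.5) + 156.
Solving gives Q = 296.4 with consumers paying $39.9 and sellers receiving $23.4 (the $16.5 wedge).
Burden on consumers: $9.9; on sellers: $6.6. (They sum to $16.5.)
The less price-elastic side of the market bears the larger share of a per-unit tax.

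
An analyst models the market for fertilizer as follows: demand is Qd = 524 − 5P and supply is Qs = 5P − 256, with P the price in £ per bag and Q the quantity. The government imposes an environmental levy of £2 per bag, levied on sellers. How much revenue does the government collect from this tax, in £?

Tax revenue = £258.

Without the tax, 524 − 5P = 5P − 256 gives 10P = 780, so P* = £78 and Q* = 134.
With the tax collected from sellers, supply shifts: Qs = 5(P − 2) − 256.
New equilibrium: buyers pay £79, sellers receive £77, Q = 129. (Wedge: Pb − Ps = 2.)
Revenue = t · Q = 2 · 129 = £258.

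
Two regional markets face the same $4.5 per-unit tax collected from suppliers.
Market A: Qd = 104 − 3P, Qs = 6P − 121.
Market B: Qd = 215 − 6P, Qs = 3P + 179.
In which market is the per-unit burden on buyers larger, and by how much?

Market A: pre-tax P* = $25, Q* = 29; post-tax Q = 20; per-unit burden on buyers = $3.
Market B: pre-tax P* = $4, Q* = 191; post-tax Q = 182; per-unit burden on buyers = $1.5.
Difference: $3 vs $1.5 → market A is larger by $1.5.

Market A, by $1.5.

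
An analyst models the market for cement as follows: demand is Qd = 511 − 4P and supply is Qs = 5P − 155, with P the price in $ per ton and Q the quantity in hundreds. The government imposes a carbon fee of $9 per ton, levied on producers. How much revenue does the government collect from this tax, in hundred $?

Tax revenue = $1755 hundred.

Before the tax: set 511 − 4P = 5P − 155 → P* = $74, Q* = 215.
With the tax collected from producers, supply shifts: Qs = 5(P − 9) − 155.
New equilibrium: consumers pay $79, producers receive $70, Q = 195. (Wedge: Pb − Ps = 9.)
Revenue = t · Q = 9 · 195 = $1755.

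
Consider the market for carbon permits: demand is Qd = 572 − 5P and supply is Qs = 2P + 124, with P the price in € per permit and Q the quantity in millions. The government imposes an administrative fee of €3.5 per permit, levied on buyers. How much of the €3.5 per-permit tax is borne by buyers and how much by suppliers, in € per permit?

Buyers bear €1 per permit; suppliers bear €2.5 per permit.

Before the tax: set 572 − 5P = 2P + 124 → P* = €64, Q* = 252.
With the tax collected from buyers, demand (in seller-price terms) shifts: Qd = 572 − 5(P + 3.5).
New equilibrium: buyers pay €65, suppliers receive €61.5, Q = 247. (Wedge: Pb − Ps = 3.5.)
Burden on buyers: €1; on suppliers: €2.5. (They sum to €3.5.)
The less price-elastic side of the market bears the larger share of a per-unit tax.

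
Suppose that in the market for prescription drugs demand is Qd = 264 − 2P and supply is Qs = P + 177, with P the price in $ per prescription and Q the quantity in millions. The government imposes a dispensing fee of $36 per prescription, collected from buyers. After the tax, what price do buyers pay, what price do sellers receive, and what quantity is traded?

Without the tax, 264 − 2P = P + 177 gives 3P = 87, so P* = $29 and Q* = 206.
With the tax collected from buyers, demand (in seller-price terms) shifts: Qd = 264 − 2(P + 36).
Solving gives Q = 182 with buyers paying $41 and sellers receiving $5 (the $36 wedge).

Buyers pay $41; sellers receive $5; quantity = 182.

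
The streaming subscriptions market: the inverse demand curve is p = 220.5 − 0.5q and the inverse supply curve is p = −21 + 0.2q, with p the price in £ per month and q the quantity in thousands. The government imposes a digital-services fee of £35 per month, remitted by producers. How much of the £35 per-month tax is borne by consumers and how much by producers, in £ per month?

Rewrite in direct form: qd = 441 − 2p and qs = 5p + 105.
Before the tax: set 441 − 2p = 5p + 105 → p* = £48, q* = 345.
With the tax collected from producers, supply shifts: qs = 5(p − 35) + 105.
New equilibrium: consumers pay £73, producers receive £38, q = 295. (Wedge: pb − ps = 35.)
Burden on consumers: £25; on producers: £10. (They sum to £35.)
The less price-elastic side of the market bears the larger share of a per-unit tax.

Consumers bear £25 per month; producers bear £10 per month.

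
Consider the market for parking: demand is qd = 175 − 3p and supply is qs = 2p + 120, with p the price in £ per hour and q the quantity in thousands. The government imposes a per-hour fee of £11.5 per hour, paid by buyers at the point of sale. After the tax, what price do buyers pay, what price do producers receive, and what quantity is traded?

Buyers pay £15.6; producers receive £4.1; quantity = 128.2.

Without the tax, 175 − 3p = 2p + 120 gives 5p = 55, so p* = £11 and q* = 142.
With the tax collected from buyers, demand (in seller-price terms) shifts: qd = 175 − 3(p + 11.5).
Solving gives q = 128.2 with buyers paying £15.6 and producers receiving £4.1 (the £11.5 wedge).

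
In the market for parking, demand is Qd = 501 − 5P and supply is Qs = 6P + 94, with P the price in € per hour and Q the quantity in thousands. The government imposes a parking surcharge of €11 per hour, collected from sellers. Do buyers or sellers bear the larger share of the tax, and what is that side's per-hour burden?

Buyers bear the larger share: €6 per hour.

Before the tax: set 501 − 5P = 6P + 94 → P* = €37, Q* = 316.
With the tax collected from sellers, supply shifts: Qs = 6(P − 11) + 94.
Solving gives Q = 286 with buyers paying €43 and sellers receiving €32 (the €11 wedge).
Per-hour burden: buyers €6, sellers €5.
Buyers take the larger share because demand is less price-elastic here (demand slope 5 vs supply slope 6).
The less price-elastic side of the market bears the larger share of a per-unit tax.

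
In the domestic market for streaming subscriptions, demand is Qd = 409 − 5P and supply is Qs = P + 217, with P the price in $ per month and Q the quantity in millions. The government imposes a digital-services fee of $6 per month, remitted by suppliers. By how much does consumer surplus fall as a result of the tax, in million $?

Consumer surplus falls by $246.5 million.

Before the tax: set 409 − 5P = P + 217 → P* = $32, Q* = 249.
With the tax collected from suppliers, supply shifts: Qs = (P − 6) + 217.
Solving gives Q = 244 with buyers paying $33 and suppliers receiving $27 (the $6 wedge).
ΔCS is the trapezoid between Q = 244 and Q = 249 of height $1: ½ · (249 + 244) · 1 = $246.5.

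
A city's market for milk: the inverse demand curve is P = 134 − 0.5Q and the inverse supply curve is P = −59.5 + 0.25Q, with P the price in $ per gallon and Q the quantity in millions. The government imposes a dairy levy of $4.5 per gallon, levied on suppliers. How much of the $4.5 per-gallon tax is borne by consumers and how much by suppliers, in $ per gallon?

Inverting to Q(P) form: Qd = 268 − 2P; Qs = 4P + 238.
Without the tax, 268 − 2P = 4P + 238 gives 6P = 30, so P* = $5 and Q* = 258.
With the tax collected from suppliers, supply shifts: Qs = 4(P − 4.5) + 238.
New equilibrium: consumers pay $8, suppliers receive $3.5, Q = 252. (Wedge: Pb − Ps = 4.5.)
Burden on consumers: $3; on suppliers: $1.5. (They sum to $4.5.)

Consumers bear $3 per gallon; suppliers bear $1.5 per gallon.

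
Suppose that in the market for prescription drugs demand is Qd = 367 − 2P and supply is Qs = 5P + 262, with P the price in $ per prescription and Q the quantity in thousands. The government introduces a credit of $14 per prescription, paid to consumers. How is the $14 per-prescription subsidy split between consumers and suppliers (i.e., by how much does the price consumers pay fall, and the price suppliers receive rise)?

Consumers gain $10 per prescription; suppliers gain $4 per prescription.

Before the subsidy: set 367 − 2P = 5P + 262 → P* = $15, Q* = 337.
With a per-unit subsidy paid to consumers, each effectively pays P − 14, so demand becomes Qd = 367 − 2(P − 14).
Solving gives Q = 357 with consumers paying $5 and suppliers receiving $19 (the $14 wedge).
Gain to consumers: $10; to suppliers: $4. (They sum to $14.)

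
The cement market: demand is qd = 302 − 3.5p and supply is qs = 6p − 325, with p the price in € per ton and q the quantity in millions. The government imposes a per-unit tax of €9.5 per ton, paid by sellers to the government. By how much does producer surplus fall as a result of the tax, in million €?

Without the tax, 302 − 3.5p = 6p − 325 gives 9.5p = 627, so p* = €66 and q* = 71.
With the tax collected from sellers, supply shifts: qs = 6(p − 9.5) − 325.
Solving gives q = 50 with consumers paying €72 and sellers receiving €62.5 (the €9.5 wedge).
ΔPS is the trapezoid between Q = 50 and Q = 71 of height €3.5: ½ · (71 + 50) · 3.5 = €211.75.

Producer surplus falls by €211.75 million.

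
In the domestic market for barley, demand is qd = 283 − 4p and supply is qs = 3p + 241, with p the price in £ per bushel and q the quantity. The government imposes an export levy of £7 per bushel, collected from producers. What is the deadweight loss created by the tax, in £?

Deadweight loss = £42.

Without the tax, 283 − 4p = 3p + 241 gives 7p = 42, so p* = £6 and q* = 259.
With the tax collected from producers, supply shifts: qs = 3(p − 7) + 241.
Solving gives q = 247 with buyers paying £9 and producers receiving £2 (the £7 wedge).
Quantity falls by |ΔQ| = |259 − 247| = 12.
DWL = ½ · t · |ΔQ| = ½ · 7 · 12 = £42.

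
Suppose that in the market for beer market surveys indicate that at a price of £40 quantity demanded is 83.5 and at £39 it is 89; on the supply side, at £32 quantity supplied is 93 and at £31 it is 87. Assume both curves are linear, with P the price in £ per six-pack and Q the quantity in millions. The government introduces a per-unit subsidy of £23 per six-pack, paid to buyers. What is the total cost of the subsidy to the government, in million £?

Demand slope: (89 − 83.5)/(39 − 40) = -5.5, so Qd = 303.5 − 5.5P.
Supply slope: (87 − 93)/(31 − 32) = 6, so Qs = 6P − 99.
Without the subsidy, 303.5 − 5.5P = 6P − 99 gives 11.5P = 402.5, so P* = £35 and Q* = 111.
With a per-unit subsidy paid to buyers, each effectively pays P − 23, so demand becomes Qd = 303.5 − 5.5(P − 23).
Solving gives Q = 177 with buyers paying £23 and suppliers receiving £46 (the £23 wedge).
Outlay = t · Q = 23 · 177 = £4071.

Government outlay = £4071 million.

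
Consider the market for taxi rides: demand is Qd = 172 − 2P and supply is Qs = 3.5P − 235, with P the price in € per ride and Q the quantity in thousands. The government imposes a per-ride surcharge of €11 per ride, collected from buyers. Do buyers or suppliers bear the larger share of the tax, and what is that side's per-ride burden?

Buyers bear the larger share: €7 per ride.

Without the tax, 172 − 2P = 3.5P − 235 gives 5.5P = 407, so P* = €74 and Q* = 24.
With the tax collected from buyers, demand (in seller-price terms) shifts: Qd = 172 − 2(P + 11).
New equilibrium: buyers pay €81, suppliers receive €70, Q = 10. (Wedge: Pb − Ps = 11.)
Per-ride burden: buyers €7, suppliers €4.
Buyers take the larger share because demand is less price-elastic here (demand slope 2 vs supply slope 3.5).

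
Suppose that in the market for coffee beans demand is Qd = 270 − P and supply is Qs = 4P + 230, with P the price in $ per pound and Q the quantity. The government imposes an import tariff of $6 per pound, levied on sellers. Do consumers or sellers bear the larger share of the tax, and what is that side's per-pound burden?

Without the tax, 270 − P = 4P + 230 gives 5P = 40, so P* = $8 and Q* = 262.
With the tax collected from sellers, supply shifts: Qs = 4(P − 6) + 230.
Solving gives Q = 257.2 with consumers paying $12.8 and sellers receiving $6.8 (the $6 wedge).
Per-pound burden: consumers $4.8, sellers $1.2.
Consumers take the larger share because demand is less price-elastic here (demand slope 1 vs supply slope 4).
The less price-elastic side of the market bears the larger share of a per-unit tax.

Consumers bear the larger share: $4.8 per pound.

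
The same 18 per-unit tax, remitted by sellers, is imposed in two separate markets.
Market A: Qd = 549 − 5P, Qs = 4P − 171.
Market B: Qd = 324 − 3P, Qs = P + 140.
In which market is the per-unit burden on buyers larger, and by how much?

Market A: pre-tax P* = 80, Q* = 149; post-tax Q = 109; per-unit burden on buyers = 8.
Market B: pre-tax P* = 46, Q* = 186; post-tax Q = 172.5; per-unit burden on buyers = 4.5.
Difference: 8 vs 4.5 → market A is larger by 3.5.

Market A, by 3.5.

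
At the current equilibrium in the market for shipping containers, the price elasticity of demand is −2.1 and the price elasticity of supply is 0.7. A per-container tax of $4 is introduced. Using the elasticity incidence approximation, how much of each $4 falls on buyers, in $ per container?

Buyers bear ≈ $1 per container.

Incidence ratio: buyers' share ≈ εs / (εs + |εd|) = 0.7 / (0.7 + 2.1) = 0.25.
So buyers bear ≈ 0.25 × $4 = $1; producers bear $3.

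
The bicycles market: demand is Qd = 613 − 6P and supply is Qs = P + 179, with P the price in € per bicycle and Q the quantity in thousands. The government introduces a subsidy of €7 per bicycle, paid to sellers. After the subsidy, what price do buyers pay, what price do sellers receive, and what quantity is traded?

Buyers pay €61; sellers receive €68; quantity = 247.

Before the subsidy: set 613 − 6P = P + 179 → P* = €62, Q* = 241.
With a per-unit subsidy paid to sellers, each receives P + 7 per unit sold, so supply becomes Qs = (P + 7) + 179.
New equilibrium: buyers pay €61, sellers receive €68, Q = 247. (Wedge: Pb − Ps = −7.)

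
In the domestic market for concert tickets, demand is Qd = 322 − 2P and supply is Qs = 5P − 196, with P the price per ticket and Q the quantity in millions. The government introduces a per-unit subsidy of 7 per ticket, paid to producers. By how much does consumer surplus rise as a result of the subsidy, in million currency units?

Without the subsidy, 322 − 2P = 5P − 196 gives 7P = 518, so P* = 74 and Q* = 174.
With a per-unit subsidy paid to producers, each receives P + 7 per unit sold, so supply becomes Qs = 5(P + 7) − 196.
Solving gives Q = 184 with consumers paying 69 and producers receiving 76 (the 7 wedge).
ΔCS is the trapezoid between Q = 184 and Q = 174 of height 5: ½ · (174 + 184) · 5 = 895.

Consumer surplus rises by 895 million.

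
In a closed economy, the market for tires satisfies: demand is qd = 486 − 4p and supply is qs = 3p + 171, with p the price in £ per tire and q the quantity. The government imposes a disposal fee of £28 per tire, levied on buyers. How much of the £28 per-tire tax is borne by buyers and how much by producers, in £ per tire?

Before the tax: set 486 − 4p = 3p + 171 → p* = £45, q* = 306.
With the tax collected from buyers, demand (in seller-price terms) shifts: qd = 486 − 4(p + 28).
New equilibrium: buyers pay £57, producers receive £29, q = 258. (Wedge: pb − ps = 28.)
Burden on buyers: £12; on producers: £16. (They sum to £28.)
The less price-elastic side of the market bears the larger share of a per-unit tax.

Buyers bear £12 per tire; producers bear £16 per tire.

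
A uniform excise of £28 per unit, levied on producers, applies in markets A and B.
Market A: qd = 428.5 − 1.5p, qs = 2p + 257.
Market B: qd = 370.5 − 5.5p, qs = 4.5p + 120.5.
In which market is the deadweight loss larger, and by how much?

Market A: pre-tax p* = £49, q* = 355; post-tax q = 331; deadweight loss = £336.
Market B: pre-tax p* = £25, q* = 233; post-tax q = 163.7; deadweight loss = £970.2.
Difference: £336 vs £970.2 → market B is larger by £634.2.

Market B, by £634.2.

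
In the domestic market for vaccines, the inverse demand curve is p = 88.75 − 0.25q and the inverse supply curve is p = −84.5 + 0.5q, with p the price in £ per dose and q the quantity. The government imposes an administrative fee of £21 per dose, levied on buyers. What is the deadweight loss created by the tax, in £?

Deadweight loss = £294.

Inverting to q(p) form: qd = 355 − 4p; qs = 2p + 169.
Before the tax: set 355 − 4p = 2p + 169 → p* = £31, q* = 231.
With the tax collected from buyers, demand (in seller-price terms) shifts: qd = 355 − 4(p + 21).
New equilibrium: buyers pay £38, producers receive £17, q = 203. (Wedge: pb − ps = 21.)
Quantity falls by |ΔQ| = |231 − 203| = 28.
DWL = ½ · t · |ΔQ| = ½ · 21 · 28 = £294.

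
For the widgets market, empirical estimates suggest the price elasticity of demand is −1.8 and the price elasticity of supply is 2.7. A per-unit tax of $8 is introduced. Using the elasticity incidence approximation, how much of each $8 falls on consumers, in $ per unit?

Incidence ratio: consumers' share ≈ εs / (εs + |εd|) = 2.7 / (2.7 + 1.8) = 0.6.
So consumers bear ≈ 0.6 × $8 = $4.8; sellers bear $3.2.

Consumers bear ≈ $4.8 per unit.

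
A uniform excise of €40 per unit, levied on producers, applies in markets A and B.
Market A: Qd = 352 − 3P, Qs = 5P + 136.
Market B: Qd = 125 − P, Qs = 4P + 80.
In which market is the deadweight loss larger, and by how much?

Market A, by €860.

Market A: pre-tax P* = €27, Q* = 271; post-tax Q = 196; deadweight loss = €1500.
Market B: pre-tax P* = €9, Q* = 116; post-tax Q = 84; deadweight loss = €640.
Difference: €1500 vs €640 → market A is larger by €860.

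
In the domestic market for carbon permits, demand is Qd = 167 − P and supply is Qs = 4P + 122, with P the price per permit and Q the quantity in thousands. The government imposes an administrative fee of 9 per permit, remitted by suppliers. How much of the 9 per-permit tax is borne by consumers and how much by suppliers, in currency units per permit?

Before the tax: set 167 − P = 4P + 122 → P* = 9, Q* = 158.
With the tax collected from suppliers, supply shifts: Qs = 4(P − 9) + 122.
Solving gives Q = 150.8 with consumers paying 16.2 and suppliers receiving 7.2 (the 9 wedge).
Burden on consumers: 7.2; on suppliers: 1.8. (They sum to 9.)
The less price-elastic side of the market bears the larger share of a per-unit tax.

Consumers bear 7.2 per permit; suppliers bear 1.8 per permit.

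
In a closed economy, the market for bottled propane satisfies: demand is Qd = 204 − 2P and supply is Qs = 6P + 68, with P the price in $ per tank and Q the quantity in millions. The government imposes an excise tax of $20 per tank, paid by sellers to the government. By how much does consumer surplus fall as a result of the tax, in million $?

Without the tax, 204 − 2P = 6P + 68 gives 8P = 136, so P* = $17 and Q* = 170.
With the tax collected from sellers, supply shifts: Qs = 6(P − 20) + 68.
Solving gives Q = 140 with buyers paying $32 and sellers receiving $12 (the $20 wedge).
ΔCS is the trapezoid between Q = 140 and Q = 170 of height $15: ½ · (170 + 140) · 15 = $2325.

Consumer surplus falls by $2325 million.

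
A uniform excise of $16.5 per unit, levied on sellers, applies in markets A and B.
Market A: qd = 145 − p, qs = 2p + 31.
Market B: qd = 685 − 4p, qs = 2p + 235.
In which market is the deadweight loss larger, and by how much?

Market B, by $90.75.

Market A: pre-tax p* = $38, q* = 107; post-tax q = 96; deadweight loss = $90.75.
Market B: pre-tax p* = $75, q* = 385; post-tax q = 363; deadweight loss = $181.5.
Difference: $90.75 vs $181.5 → market B is larger by $90.75.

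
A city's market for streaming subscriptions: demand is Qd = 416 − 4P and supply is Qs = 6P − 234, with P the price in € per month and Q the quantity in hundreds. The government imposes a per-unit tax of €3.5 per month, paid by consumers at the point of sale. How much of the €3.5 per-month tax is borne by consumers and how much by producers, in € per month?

Consumers bear €2.1 per month; producers bear €1.4 per month.

Without the tax, 416 − 4P = 6P − 234 gives 10P = 650, so P* = €65 and Q* = 156.
With the tax collected from consumers, demand (in seller-price terms) shifts: Qd = 416 − 4(P + 3.5).
Solving gives Q = 147.6 with consumers paying €67.1 and producers receiving €63.6 (the €3.5 wedge).
Burden on consumers: €2.1; on producers: €1.4. (They sum to €3.5.)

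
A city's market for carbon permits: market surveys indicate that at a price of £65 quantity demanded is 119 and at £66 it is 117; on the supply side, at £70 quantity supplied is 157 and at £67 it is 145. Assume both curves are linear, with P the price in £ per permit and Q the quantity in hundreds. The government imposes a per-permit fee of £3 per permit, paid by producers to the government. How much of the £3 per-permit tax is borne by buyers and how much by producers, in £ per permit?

Buyers bear £2 per permit; producers bear £1 per permit.

Demand slope: (117 − 119)/(66 − 65) = -2, so Qd = 249 − 2P.
Supply slope: (145 − 157)/(67 − 70) = 4, so Qs = 4P − 123.
Without the tax, 249 − 2P = 4P − 123 gives 6P = 372, so P* = £62 and Q* = 125.
With the tax collected from producers, supply shifts: Qs = 4(P − 3) − 123.
Solving gives Q = 121 with buyers paying £64 and producers receiving £61 (the £3 wedge).
Burden on buyers: £2; on producers: £1. (They sum to £3.)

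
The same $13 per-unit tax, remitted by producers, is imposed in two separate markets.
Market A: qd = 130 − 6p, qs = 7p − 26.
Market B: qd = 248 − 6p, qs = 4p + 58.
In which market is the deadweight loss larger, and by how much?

Market A, by $70.2.

Market A: pre-tax p* = $12, q* = 58; post-tax q = 16; deadweight loss = $273.
Market B: pre-tax p* = $19, q* = 134; post-tax q = 102.8; deadweight loss = $202.8.
Difference: $273 vs $202.8 → market A is larger by $70.2.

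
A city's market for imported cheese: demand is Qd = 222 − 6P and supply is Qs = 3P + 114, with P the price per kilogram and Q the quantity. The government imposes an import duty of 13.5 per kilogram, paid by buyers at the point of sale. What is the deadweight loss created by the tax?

Without the tax, 222 − 6P = 3P + 114 gives 9P = 108, so P* = 12 and Q* = 150.
With the tax collected from buyers, demand (in seller-price terms) shifts: Qd = 222 − 6(P + 13.5).
New equilibrium: buyers pay 16.5, producers receive 3, Q = 123. (Wedge: Pb − Ps = 13.5.)
Quantity falls by |ΔQ| = |150 − 123| = 27.
DWL = ½ · t · |ΔQ| = ½ · 13.5 · 27 = 182.25.

Deadweight loss = 182.25.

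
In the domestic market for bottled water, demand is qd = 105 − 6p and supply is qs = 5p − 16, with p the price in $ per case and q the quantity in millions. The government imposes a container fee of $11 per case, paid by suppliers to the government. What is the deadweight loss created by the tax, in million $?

Before the tax: set 105 − 6p = 5p − 16 → p* = $11, q* = 39.
With the tax collected from suppliers, supply shifts: qs = 5(p − 11) − 16.
Solving gives q = 9 with consumers paying $16 and suppliers receiving $5 (the $11 wedge).
Quantity falls by |ΔQ| = |39 − 9| = 30.
DWL = ½ · t · |ΔQ| = ½ · 11 · 30 = $165.

Deadweight loss = $165 million.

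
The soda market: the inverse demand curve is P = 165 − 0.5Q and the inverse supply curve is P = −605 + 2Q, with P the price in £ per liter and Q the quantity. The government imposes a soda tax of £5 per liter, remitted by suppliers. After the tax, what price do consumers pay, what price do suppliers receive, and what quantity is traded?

Inverting to Q(P) form: Qd = 330 − 2P; Qs = 0.5P + 302.5.
Before the tax: set 330 − 2P = 0.5P + 302.5 → P* = £11, Q* = 308.
With the tax collected from suppliers, supply shifts: Qs = 0.5(P − 5) + 302.5.
Solving gives Q = 306 with consumers paying £12 and suppliers receiving £7 (the £5 wedge).
The less price-elastic side of the market bears the larger share of a per-unit tax.

Consumers pay £12; suppliers receive £7; quantity = 306.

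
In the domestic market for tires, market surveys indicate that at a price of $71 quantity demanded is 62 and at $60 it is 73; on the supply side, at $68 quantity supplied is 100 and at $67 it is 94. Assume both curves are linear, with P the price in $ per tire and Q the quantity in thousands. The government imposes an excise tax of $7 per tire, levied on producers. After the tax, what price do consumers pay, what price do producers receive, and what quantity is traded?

Demand slope: (73 − 62)/(60 − 71) = -1, so Qd = 133 − P.
Supply slope: (94 − 100)/(67 − 68) = 6, so Qs = 6P − 308.
Without the tax, 133 − P = 6P − 308 gives 7P = 441, so P* = $63 and Q* = 70.
With the tax collected from producers, supply shifts: Qs = 6(P − 7) − 308.
Solving gives Q = 64 with consumers paying $69 and producers receiving $62 (the $7 wedge).

Consumers pay $69; producers receive $62; quantity = 64.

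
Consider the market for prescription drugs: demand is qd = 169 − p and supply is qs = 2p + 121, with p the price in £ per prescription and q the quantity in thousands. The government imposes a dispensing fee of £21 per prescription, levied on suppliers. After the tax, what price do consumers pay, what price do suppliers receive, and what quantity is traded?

Consumers pay £30; suppliers receive £9; quantity = 139.

Without the tax, 169 − p = 2p + 121 gives 3p = 48, so p* = £16 and q* = 153.
With the tax collected from suppliers, supply shifts: qs = 2(p − 21) + 121.
New equilibrium: consumers pay £30, suppliers receive £9, q = 139. (Wedge: pb − ps = 21.)
The less price-elastic side of the market bears the larger share of a per-unit tax.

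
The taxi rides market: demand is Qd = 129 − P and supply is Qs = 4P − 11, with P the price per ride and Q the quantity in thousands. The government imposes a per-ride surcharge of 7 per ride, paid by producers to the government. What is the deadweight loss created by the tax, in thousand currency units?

Before the tax: set 129 − P = 4P − 11 → P* = 28, Q* = 101.
With the tax collected from producers, supply shifts: Qs = 4(P − 7) − 11.
New equilibrium: consumers pay 33.6, producers receive 26.6, Q = 95.4. (Wedge: Pb − Ps = 7.)
Quantity falls by |ΔQ| = |101 − 95.4| = 5.6.
DWL = ½ · t · |ΔQ| = ½ · 7 · 5.6 = 19.6.

Deadweight loss = 19.6 thousand.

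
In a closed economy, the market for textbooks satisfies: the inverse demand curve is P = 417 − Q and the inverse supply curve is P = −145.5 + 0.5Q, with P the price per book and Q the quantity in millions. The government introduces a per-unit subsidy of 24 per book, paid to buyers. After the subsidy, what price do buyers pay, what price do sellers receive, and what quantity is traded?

Buyers pay 26; sellers receive 50; quantity = 391.

Inverting to Q(P) form: Qd = 417 − P; Qs = 2P + 291.
Without the subsidy, 417 − P = 2P + 291 gives 3P = 126, so P* = 42 and Q* = 375.
With a per-unit subsidy paid to buyers, each effectively pays P − 24, so demand becomes Qd = 417 − (P − 24).
New equilibrium: buyers pay 26, sellers receive 50, Q = 391. (Wedge: Pb − Ps = −24.)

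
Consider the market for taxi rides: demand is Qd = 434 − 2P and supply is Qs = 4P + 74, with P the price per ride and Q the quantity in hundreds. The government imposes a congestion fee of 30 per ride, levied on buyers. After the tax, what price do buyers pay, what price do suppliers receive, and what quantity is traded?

Buyers pay 80; suppliers receive 50; quantity = 274.

Without the tax, 434 − 2P = 4P + 74 gives 6P = 360, so P* = 60 and Q* = 314.
With the tax collected from buyers, demand (in seller-price terms) shifts: Qd = 434 − 2(P + 30).
New equilibrium: buyers pay 80, suppliers receive 50, Q = 274. (Wedge: Pb − Ps = 30.)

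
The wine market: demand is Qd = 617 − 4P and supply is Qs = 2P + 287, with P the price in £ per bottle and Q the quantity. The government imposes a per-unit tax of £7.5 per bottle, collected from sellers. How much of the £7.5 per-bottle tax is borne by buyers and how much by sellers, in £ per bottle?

Buyers bear £2.5 per bottle; sellers bear £5 per bottle.

Without the tax, 617 − 4P = 2P + 287 gives 6P = 330, so P* = £55 and Q* = 397.
With the tax collected from sellers, supply shifts: Qs = 2(P − 7.5) + 287.
New equilibrium: buyers pay £57.5, sellers receive £50, Q = 387. (Wedge: Pb − Ps = 7.5.)
Burden on buyers: £2.5; on sellers: £5. (They sum to £7.5.)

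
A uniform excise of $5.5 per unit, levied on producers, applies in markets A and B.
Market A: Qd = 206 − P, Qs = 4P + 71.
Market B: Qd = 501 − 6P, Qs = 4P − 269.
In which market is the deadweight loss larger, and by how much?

Market B, by $24.2.

Market A: pre-tax P* = $27, Q* = 179; post-tax Q = 174.6; deadweight loss = $12.1.
Market B: pre-tax P* = $77, Q* = 39; post-tax Q = 25.8; deadweight loss = $36.3.
Difference: $12.1 vs $36.3 → market B is larger by $24.2.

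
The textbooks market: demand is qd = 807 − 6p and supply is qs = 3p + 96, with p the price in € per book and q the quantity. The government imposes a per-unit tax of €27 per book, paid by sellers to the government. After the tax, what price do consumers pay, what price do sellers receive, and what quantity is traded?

Consumers pay €88; sellers receive €61; quantity = 279.

Without the tax, 807 − 6p = 3p + 96 gives 9p = 711, so p* = €79 and q* = 333.
With the tax collected from sellers, supply shifts: qs = 3(p − 27) + 96.
New equilibrium: consumers pay €88, sellers receive €61, q = 279. (Wedge: pb − ps = 27.)
The less price-elastic side of the market bears the larger share of a per-unit tax.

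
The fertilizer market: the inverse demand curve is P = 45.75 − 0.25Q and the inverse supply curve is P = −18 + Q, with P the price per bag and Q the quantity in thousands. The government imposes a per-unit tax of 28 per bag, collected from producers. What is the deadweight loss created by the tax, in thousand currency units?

Deadweight loss = 313.6 thousand.

Rewrite in direct form: Qd = 183 − 4P and Qs = P + 18.
Without the tax, 183 − 4P = P + 18 gives 5P = 165, so P* = 33 and Q* = 51.
With the tax collected from producers, supply shifts: Qs = (P − 28) + 18.
Solving gives Q = 28.6 with consumers paying 38.6 and producers receiving 10.6 (the 28 wedge).
Quantity falls by |ΔQ| = |51 − 28.6| = 22.4.
DWL = ½ · t · |ΔQ| = ½ · 28 · 22.4 = 313.6.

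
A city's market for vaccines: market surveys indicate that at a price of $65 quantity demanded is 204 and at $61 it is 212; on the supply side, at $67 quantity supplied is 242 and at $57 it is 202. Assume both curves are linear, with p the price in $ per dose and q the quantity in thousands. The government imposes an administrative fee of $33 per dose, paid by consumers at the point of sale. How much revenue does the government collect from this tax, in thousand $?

Tax revenue = $5610 thousand.

Demand slope: (212 − 204)/(61 − 65) = -2, so qd = 334 − 2p.
Supply slope: (202 − 242)/(57 − 67) = 4, so qs = 4p − 26.
Before the tax: set 334 − 2p = 4p − 26 → p* = $60, q* = 214.
With the tax collected from consumers, demand (in seller-price terms) shifts: qd = 334 − 2(p + 33).
New equilibrium: consumers pay $82, producers receive $49, q = 170. (Wedge: pb − ps = 33.)
Revenue = t · Q = 33 · 170 = $5610.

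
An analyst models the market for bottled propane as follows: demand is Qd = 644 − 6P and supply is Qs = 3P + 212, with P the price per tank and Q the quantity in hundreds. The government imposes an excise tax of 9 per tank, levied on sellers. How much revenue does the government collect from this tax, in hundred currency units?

Tax revenue = 3042 hundred.

Before the tax: set 644 − 6P = 3P + 212 → P* = 48, Q* = 356.
With the tax collected from sellers, supply shifts: Qs = 3(P − 9) + 212.
Solving gives Q = 338 with buyers paying 51 and sellers receiving 42 (the 9 wedge).
Revenue = t · Q = 9 · 338 = 3042.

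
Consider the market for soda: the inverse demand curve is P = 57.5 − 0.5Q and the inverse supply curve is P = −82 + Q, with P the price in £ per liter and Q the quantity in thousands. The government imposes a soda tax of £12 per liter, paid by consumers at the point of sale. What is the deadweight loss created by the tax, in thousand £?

Inverting to Q(P) form: Qd = 115 − 2P; Qs = P + 82.
Without the tax, 115 − 2P = P + 82 gives 3P = 33, so P* = £11 and Q* = 93.
With the tax collected from consumers, demand (in seller-price terms) shifts: Qd = 115 − 2(P + 12).
Solving gives Q = 85 with consumers paying £15 and sellers receiving £3 (the £12 wedge).
Quantity falls by |ΔQ| = |93 − 85| = 8.
DWL = ½ · t · |ΔQ| = ½ · 12 · 8 = £48.

Deadweight loss = £48 thousand.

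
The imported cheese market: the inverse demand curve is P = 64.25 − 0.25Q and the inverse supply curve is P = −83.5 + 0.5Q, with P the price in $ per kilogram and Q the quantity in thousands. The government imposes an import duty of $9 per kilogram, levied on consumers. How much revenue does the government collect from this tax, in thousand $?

Tax revenue = $1665 thousand.

Inverting to Q(P) form: Qd = 257 − 4P; Qs = 2P + 167.
Without the tax, 257 − 4P = 2P + 167 gives 6P = 90, so P* = $15 and Q* = 197.
With the tax collected from consumers, demand (in seller-price terms) shifts: Qd = 257 − 4(P + 9).
New equilibrium: consumers pay $18, producers receive $9, Q = 185. (Wedge: Pb − Ps = 9.)
Revenue = t · Q = 9 · 185 = $1665.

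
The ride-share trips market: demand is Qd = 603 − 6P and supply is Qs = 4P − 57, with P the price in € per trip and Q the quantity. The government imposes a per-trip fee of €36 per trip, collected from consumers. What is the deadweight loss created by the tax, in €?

Deadweight loss = €1555.2.

Without the tax, 603 − 6P = 4P − 57 gives 10P = 660, so P* = €66 and Q* = 207.
With the tax collected from consumers, demand (in seller-price terms) shifts: Qd = 603 − 6(P + 36).
Solving gives Q = 120.6 with consumers paying €80.4 and producers receiving €44.4 (the €36 wedge).
Quantity falls by |ΔQ| = |207 − 120.6| = 86.4.
DWL = ½ · t · |ΔQ| = ½ · 36 · 86.4 = €1555.2.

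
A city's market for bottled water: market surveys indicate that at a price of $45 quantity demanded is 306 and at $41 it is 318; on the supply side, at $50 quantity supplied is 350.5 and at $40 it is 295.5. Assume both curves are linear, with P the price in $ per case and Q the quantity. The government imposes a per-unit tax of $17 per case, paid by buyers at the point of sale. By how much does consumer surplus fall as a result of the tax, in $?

Demand slope: (318 − 306)/(41 − 45) = -3, so Qd = 441 − 3P.
Supply slope: (295.5 − 350.5)/(40 − 50) = 5.5, so Qs = 5.5P + 75.5.
Before the tax: set 441 − 3P = 5.5P + 75.5 → P* = $43, Q* = 312.
With the tax collected from buyers, demand (in seller-price terms) shifts: Qd = 441 − 3(P + 17).
Solving gives Q = 279 with buyers paying $54 and sellers receiving $37 (the $17 wedge).
ΔCS is the trapezoid between Q = 279 and Q = 312 of height $11: ½ · (312 + 279) · 11 = $3250.5.

Consumer surplus falls by $3250.5.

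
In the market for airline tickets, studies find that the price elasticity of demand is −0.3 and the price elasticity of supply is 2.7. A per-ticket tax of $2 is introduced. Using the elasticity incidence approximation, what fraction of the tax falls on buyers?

Buyers' share ≈ 0.9.

Incidence ratio: buyers' share ≈ εs / (εs + |εd|) = 2.7 / (2.7 + 0.3) = 0.9.
Supply is the more elastic side, so buyers bear the larger share.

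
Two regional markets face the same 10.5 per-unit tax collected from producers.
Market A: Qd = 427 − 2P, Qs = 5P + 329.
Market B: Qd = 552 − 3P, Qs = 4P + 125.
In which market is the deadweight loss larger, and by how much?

Market A: pre-tax P* = 14, Q* = 399; post-tax Q = 384; deadweight loss = 78.75.
Market B: pre-tax P* = 61, Q* = 369; post-tax Q = 351; deadweight loss = 94.5.
Difference: 78.75 vs 94.5 → market B is larger by 15.75.

Market B, by 15.75.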